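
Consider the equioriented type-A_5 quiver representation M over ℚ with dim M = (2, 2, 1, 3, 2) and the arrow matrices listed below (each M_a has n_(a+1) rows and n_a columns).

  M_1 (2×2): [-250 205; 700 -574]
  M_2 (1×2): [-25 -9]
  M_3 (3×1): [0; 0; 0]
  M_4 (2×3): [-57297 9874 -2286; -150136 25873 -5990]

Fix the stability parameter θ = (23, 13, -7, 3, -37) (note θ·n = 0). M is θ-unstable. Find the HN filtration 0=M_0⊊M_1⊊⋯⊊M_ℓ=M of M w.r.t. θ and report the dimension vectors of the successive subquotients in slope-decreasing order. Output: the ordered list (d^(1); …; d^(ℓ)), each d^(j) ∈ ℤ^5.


Barcode: M ≅ I[1,1], I[1,3], I[2,2], I[4,4], I[4,5]^2. HN layers by μ_θ (5 steps, strictly decreasing):
  μ^(1)=23; μ^(2)=13; μ^(3)=29/3; μ^(4)=3; μ^(5)=-17

((1, 0, 0, 0, 0); (0, 1, 0, 0, 0); (1, 1, 1, 0, 0); (0, 0, 0, 1, 0); (0, 0, 0, 2, 2))


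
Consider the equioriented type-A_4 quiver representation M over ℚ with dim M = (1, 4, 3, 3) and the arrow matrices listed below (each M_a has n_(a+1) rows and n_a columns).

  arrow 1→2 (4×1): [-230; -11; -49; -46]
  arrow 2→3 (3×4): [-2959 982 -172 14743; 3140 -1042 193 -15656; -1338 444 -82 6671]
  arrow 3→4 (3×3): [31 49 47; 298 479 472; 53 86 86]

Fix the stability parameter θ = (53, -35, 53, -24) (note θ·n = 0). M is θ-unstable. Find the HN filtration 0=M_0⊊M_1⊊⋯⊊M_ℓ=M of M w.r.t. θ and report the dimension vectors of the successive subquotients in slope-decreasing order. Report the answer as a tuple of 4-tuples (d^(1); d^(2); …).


Interval decomposition of M: I[1,4], I[2,2], I[2,4]^2.
HN type (ℓ=3): μ^(1)=29/2; μ^(2)=9; μ^(3)=-35

((0, 0, 3, 3); (1, 1, 0, 0); (0, 3, 0, 0))


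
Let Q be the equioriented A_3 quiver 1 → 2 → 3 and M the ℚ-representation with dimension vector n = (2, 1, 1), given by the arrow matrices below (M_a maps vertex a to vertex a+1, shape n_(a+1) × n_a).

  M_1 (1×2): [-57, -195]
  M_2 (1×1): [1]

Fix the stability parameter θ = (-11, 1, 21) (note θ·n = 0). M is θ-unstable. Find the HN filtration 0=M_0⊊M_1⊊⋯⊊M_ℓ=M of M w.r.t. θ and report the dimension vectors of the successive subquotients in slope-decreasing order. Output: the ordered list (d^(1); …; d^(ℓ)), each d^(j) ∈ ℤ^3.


Interval decomposition of M: I[1,1], I[1,3].
HN type (ℓ=3): μ^(1)=21; μ^(2)=1; μ^(3)=-11

((0, 0, 1); (0, 1, 0); (2, 0, 0))


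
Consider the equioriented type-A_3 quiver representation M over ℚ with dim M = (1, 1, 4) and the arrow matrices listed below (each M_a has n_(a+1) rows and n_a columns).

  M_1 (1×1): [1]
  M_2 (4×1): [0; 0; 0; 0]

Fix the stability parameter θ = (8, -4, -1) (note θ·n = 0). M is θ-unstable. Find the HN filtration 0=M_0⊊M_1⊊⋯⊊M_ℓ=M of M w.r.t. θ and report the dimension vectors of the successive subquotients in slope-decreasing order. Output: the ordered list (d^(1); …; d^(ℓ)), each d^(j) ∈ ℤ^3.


Interval decomposition of M: I[1,2], I[3,3]^4.
HN type (ℓ=2): μ^(1)=2; μ^(2)=-1

((1, 1, 0); (0, 0, 4))


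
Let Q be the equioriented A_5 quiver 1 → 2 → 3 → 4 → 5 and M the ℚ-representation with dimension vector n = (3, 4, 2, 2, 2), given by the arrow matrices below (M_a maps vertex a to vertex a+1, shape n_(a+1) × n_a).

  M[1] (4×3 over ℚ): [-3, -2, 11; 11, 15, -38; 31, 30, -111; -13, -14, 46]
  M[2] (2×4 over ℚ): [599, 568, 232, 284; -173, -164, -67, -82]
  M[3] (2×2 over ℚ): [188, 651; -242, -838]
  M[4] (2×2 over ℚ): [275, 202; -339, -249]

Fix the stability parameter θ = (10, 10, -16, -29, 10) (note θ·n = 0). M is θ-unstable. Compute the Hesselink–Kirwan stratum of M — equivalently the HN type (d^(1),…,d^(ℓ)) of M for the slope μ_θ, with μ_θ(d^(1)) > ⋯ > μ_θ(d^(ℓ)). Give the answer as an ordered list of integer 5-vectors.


Interval decomposition of M: I[1,2], I[1,5]^2, I[2,2].
HN type (ℓ=2): μ^(1)=10; μ^(2)=-25/4

((1, 2, 0, 0, 2); (2, 2, 2, 2, 0))


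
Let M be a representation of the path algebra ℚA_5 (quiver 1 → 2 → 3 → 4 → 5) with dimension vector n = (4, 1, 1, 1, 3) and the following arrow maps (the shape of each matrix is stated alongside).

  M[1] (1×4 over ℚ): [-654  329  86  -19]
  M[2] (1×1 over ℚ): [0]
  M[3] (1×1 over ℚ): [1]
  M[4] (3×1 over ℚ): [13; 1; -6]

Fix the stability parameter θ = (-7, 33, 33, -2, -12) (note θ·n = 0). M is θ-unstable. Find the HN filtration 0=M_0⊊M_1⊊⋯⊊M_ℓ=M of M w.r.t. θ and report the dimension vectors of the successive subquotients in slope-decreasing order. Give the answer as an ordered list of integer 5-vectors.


Via rank(M_{q-1}∘⋯∘M_p): M ≅ I[1,1]^3, I[1,2], I[3,5], I[5,5]^2.
μ_θ-semistable layers: μ^(1)=33; μ^(2)=19/3; μ^(3)=-7; μ^(4)=-12

((0, 1, 0, 0, 0); (0, 0, 1, 1, 1); (4, 0, 0, 0, 0); (0, 0, 0, 0, 2))


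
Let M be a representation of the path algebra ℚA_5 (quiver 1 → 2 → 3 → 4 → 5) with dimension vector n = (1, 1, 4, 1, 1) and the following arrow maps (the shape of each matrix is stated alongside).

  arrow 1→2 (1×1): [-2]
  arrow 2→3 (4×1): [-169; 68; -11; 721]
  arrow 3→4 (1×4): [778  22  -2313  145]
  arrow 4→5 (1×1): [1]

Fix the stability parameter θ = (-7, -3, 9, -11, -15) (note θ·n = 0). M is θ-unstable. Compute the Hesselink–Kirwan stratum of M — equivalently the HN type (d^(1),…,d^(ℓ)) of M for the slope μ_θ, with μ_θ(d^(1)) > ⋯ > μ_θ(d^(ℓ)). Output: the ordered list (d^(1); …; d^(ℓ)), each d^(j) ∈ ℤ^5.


Via rank(M_{q-1}∘⋯∘M_p): M ≅ I[1,5], I[3,3]^3.
μ_θ-semistable layers: μ^(1)=9; μ^(2)=-5; μ^(3)=-7

((0, 0, 3, 0, 0); (0, 1, 1, 1, 1); (1, 0, 0, 0, 0))


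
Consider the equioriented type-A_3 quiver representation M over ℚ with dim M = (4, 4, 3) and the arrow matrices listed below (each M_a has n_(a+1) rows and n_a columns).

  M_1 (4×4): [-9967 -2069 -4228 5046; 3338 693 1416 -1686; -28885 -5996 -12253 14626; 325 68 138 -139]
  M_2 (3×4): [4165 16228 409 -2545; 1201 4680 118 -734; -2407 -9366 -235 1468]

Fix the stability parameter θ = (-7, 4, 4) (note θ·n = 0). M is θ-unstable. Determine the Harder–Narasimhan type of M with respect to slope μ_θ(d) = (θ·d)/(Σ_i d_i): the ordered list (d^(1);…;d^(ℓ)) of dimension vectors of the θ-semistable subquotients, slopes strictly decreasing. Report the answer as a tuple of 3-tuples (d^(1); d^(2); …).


Barcode: M ≅ I[1,2], I[1,3]^3. HN layers by μ_θ (2 steps, strictly decreasing):
  μ^(1)=4; μ^(2)=-7

((0, 4, 3); (4, 0, 0))


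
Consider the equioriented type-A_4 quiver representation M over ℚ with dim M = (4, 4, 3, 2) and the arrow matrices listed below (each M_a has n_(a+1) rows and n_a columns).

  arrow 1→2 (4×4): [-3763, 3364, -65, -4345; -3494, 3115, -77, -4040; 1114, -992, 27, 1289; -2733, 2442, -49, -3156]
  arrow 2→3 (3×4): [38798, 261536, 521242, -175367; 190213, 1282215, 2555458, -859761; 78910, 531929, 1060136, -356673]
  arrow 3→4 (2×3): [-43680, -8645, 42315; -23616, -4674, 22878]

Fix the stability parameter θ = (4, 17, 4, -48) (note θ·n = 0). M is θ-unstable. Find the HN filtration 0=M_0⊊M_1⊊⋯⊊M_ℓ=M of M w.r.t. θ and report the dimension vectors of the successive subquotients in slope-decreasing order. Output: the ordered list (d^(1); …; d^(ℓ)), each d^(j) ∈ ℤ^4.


Interval decomposition of M: I[1,2], I[1,3]^2, I[1,4], I[4,4].
HN type (ℓ=5): μ^(1)=17; μ^(2)=21/2; μ^(3)=4; μ^(4)=-23/4; μ^(5)=-48

((0, 1, 0, 0); (0, 2, 2, 0); (3, 0, 0, 0); (1, 1, 1, 1); (0, 0, 0, 1))


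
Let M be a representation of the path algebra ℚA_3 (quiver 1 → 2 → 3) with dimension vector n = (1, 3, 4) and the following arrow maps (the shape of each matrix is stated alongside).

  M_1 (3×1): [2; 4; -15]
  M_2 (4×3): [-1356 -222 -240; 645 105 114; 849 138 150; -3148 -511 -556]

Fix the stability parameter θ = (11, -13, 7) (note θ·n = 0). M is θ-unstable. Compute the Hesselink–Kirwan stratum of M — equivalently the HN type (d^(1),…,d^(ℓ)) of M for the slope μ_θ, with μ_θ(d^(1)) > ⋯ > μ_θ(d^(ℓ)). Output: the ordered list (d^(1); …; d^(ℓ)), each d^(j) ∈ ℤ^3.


Via rank(M_{q-1}∘⋯∘M_p): M ≅ I[1,2], I[2,3]^2, I[3,3]^2.
μ_θ-semistable layers: μ^(1)=7; μ^(2)=-1; μ^(3)=-13

((0, 0, 4); (1, 1, 0); (0, 2, 0))


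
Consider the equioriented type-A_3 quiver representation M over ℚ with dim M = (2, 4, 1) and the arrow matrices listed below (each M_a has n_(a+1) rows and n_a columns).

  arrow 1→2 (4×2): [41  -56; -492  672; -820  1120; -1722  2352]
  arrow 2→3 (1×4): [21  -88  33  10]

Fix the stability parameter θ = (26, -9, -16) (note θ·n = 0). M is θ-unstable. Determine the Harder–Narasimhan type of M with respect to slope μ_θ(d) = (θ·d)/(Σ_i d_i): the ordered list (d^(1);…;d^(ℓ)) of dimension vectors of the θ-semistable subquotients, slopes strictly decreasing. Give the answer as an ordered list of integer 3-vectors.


Barcode: M ≅ I[1,1], I[1,3], I[2,2]^3. HN layers by μ_θ (3 steps, strictly decreasing):
  μ^(1)=26; μ^(2)=1/3; μ^(3)=-9

((1, 0, 0); (1, 1, 1); (0, 3, 0))


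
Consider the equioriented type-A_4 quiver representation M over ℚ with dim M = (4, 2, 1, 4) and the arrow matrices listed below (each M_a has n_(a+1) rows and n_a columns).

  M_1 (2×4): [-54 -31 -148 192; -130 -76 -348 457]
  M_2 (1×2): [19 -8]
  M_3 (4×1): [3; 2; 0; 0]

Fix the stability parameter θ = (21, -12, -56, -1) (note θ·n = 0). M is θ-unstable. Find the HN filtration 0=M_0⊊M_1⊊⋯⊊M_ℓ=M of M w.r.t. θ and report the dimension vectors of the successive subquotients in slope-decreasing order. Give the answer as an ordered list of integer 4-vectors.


Via rank(M_{q-1}∘⋯∘M_p): M ≅ I[1,1]^2, I[1,2], I[1,4], I[4,4]^3.
μ_θ-semistable layers: μ^(1)=21; μ^(2)=9/2; μ^(3)=-1; μ^(4)=-47/3

((2, 0, 0, 0); (1, 1, 0, 0); (0, 0, 0, 4); (1, 1, 1, 0))


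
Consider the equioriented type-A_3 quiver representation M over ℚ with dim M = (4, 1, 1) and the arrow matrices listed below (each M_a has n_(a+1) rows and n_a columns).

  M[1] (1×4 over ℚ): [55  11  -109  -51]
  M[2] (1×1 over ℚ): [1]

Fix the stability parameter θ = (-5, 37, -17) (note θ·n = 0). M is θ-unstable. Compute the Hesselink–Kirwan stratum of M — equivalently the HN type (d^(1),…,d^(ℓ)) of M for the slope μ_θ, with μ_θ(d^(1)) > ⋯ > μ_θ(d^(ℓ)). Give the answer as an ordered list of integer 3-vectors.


Interval decomposition of M: I[1,1]^3, I[1,3].
HN type (ℓ=2): μ^(1)=10; μ^(2)=-5

((0, 1, 1); (4, 0, 0))


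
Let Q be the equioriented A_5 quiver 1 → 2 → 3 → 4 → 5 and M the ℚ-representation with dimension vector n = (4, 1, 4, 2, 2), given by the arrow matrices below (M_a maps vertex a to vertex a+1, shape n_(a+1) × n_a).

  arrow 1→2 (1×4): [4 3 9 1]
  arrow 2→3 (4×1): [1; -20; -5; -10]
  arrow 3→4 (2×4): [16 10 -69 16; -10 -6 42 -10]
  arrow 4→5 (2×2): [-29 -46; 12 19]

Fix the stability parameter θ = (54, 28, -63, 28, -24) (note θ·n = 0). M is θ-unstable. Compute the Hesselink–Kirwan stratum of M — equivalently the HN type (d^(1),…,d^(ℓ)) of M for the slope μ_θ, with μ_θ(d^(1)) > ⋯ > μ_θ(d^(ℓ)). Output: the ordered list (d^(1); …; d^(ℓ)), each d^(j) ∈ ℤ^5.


Barcode: M ≅ I[1,1]^3, I[1,5], I[3,3]^2, I[3,5]. HN layers by μ_θ (4 steps, strictly decreasing):
  μ^(1)=54; μ^(2)=23/5; μ^(3)=2; μ^(4)=-63

((3, 0, 0, 0, 0); (1, 1, 1, 1, 1); (0, 0, 0, 1, 1); (0, 0, 3, 0, 0))


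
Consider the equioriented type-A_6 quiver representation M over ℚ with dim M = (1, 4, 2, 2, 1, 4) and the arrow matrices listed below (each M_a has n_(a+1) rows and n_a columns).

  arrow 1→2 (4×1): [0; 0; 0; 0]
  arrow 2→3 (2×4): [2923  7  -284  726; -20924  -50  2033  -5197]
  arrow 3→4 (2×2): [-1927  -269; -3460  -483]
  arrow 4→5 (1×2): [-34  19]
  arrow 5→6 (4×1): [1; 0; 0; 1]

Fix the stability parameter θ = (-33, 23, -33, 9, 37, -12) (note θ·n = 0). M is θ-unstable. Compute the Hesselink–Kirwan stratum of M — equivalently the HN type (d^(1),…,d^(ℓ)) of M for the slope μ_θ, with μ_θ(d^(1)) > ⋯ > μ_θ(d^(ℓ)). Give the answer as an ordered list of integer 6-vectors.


Interval decomposition of M: I[1,1], I[2,2]^2, I[2,4], I[2,6], I[6,6]^3.
HN type (ℓ=6): μ^(1)=23; μ^(2)=25/2; μ^(3)=9; μ^(4)=-5; μ^(5)=-12; μ^(6)=-33

((0, 2, 0, 0, 0, 0); (0, 0, 0, 0, 1, 1); (0, 0, 0, 2, 0, 0); (0, 2, 2, 0, 0, 0); (0, 0, 0, 0, 0, 3); (1, 0, 0, 0, 0, 0))


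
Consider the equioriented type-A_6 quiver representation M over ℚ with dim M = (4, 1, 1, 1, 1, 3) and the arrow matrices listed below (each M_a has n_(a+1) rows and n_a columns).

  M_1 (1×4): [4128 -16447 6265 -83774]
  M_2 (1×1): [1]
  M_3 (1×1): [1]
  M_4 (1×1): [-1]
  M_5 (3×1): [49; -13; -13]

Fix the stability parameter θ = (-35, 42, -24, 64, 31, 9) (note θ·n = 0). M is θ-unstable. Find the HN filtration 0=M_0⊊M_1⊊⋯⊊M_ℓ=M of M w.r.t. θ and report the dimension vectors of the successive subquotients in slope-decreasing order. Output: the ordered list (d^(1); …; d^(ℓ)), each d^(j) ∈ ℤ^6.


Interval decomposition of M: I[1,1]^3, I[1,6], I[6,6]^2.
HN type (ℓ=3): μ^(1)=104/3; μ^(2)=9; μ^(3)=-35

((0, 0, 0, 1, 1, 1); (0, 1, 1, 0, 0, 2); (4, 0, 0, 0, 0, 0))


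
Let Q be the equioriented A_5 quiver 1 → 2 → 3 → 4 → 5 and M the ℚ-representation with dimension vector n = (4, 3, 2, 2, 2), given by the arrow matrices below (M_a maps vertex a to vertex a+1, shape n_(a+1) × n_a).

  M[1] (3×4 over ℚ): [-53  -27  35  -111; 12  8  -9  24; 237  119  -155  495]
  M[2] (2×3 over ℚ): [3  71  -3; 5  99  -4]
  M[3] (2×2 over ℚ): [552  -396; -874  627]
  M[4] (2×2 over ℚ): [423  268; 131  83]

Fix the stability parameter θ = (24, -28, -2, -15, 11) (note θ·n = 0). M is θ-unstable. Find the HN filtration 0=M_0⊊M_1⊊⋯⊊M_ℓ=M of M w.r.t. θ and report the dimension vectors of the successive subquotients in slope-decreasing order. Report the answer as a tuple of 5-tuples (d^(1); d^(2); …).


Via rank(M_{q-1}∘⋯∘M_p): M ≅ I[1,1], I[1,2], I[1,3], I[1,5], I[4,5].
μ_θ-semistable layers: μ^(1)=24; μ^(2)=11; μ^(3)=-2; μ^(4)=-21/4; μ^(5)=-15

((1, 0, 0, 0, 0); (0, 0, 0, 0, 2); (2, 2, 1, 0, 0); (1, 1, 1, 1, 0); (0, 0, 0, 1, 0))


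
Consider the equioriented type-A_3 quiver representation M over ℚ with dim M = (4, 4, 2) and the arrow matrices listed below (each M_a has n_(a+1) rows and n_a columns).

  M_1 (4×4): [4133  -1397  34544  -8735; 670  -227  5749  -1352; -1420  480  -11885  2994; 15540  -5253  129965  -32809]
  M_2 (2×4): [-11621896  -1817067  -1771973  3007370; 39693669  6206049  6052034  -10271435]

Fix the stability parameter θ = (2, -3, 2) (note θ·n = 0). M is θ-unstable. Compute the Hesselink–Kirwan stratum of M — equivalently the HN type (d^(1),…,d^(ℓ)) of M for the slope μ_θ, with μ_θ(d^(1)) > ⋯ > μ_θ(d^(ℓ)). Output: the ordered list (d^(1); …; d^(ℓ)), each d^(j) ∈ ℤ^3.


Barcode: M ≅ I[1,2]^2, I[1,3]^2. HN layers by μ_θ (2 steps, strictly decreasing):
  μ^(1)=2; μ^(2)=-1/2

((0, 0, 2); (4, 4, 0))


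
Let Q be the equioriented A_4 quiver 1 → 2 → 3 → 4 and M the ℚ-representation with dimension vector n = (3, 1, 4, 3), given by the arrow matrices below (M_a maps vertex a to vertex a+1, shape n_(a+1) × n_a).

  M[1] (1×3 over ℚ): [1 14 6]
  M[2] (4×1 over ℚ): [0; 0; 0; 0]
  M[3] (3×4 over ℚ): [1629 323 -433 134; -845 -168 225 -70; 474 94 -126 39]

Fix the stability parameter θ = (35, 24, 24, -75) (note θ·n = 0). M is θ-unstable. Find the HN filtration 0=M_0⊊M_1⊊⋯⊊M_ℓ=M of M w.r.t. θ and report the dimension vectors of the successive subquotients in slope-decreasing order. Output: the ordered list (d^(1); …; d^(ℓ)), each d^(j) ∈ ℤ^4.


Interval decomposition of M: I[1,1]^2, I[1,2], I[3,3], I[3,4]^3.
HN type (ℓ=4): μ^(1)=35; μ^(2)=59/2; μ^(3)=24; μ^(4)=-51/2

((2, 0, 0, 0); (1, 1, 0, 0); (0, 0, 1, 0); (0, 0, 3, 3))


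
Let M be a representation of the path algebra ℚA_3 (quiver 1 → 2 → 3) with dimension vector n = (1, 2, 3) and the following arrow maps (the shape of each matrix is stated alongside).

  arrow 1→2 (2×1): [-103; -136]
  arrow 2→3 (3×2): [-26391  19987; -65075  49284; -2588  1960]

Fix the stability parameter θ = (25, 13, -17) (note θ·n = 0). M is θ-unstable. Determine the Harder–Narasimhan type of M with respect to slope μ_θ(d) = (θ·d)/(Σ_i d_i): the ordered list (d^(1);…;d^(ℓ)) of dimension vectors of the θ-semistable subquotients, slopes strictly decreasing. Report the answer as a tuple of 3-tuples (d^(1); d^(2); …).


Barcode: M ≅ I[1,3], I[2,3], I[3,3]. HN layers by μ_θ (3 steps, strictly decreasing):
  μ^(1)=7; μ^(2)=-2; μ^(3)=-17

((1, 1, 1); (0, 1, 1); (0, 0, 1))


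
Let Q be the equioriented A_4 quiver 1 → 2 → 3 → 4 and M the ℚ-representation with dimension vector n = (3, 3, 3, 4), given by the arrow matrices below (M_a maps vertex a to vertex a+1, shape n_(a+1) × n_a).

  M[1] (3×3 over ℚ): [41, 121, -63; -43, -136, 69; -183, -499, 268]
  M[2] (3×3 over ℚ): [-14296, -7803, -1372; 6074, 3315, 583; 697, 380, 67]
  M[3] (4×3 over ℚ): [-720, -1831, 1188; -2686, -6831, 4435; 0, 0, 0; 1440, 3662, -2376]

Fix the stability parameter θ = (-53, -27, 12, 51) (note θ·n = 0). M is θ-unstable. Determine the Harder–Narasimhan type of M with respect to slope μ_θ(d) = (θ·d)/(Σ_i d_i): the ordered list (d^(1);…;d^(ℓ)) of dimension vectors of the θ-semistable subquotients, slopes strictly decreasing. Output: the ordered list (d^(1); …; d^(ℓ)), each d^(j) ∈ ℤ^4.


Barcode: M ≅ I[1,3], I[1,4]^2, I[4,4]^2. HN layers by μ_θ (4 steps, strictly decreasing):
  μ^(1)=51; μ^(2)=12; μ^(3)=-27; μ^(4)=-53

((0, 0, 0, 4); (0, 0, 3, 0); (0, 3, 0, 0); (3, 0, 0, 0))


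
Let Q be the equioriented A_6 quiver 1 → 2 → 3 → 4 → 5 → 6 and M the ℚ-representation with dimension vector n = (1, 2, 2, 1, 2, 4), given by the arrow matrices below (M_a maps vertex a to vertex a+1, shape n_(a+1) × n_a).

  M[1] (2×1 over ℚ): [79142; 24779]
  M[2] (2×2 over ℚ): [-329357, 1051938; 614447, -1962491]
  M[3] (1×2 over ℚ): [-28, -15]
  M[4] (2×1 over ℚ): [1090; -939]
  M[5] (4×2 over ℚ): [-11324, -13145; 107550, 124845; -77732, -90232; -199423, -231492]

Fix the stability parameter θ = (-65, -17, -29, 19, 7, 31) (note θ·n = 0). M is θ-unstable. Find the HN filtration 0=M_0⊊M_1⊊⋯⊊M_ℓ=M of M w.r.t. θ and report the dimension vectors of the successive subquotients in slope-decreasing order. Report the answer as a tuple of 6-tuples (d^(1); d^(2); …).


Via rank(M_{q-1}∘⋯∘M_p): M ≅ I[1,6], I[2,3], I[5,6], I[6,6]^2.
μ_θ-semistable layers: μ^(1)=31; μ^(2)=13; μ^(3)=7; μ^(4)=-23; μ^(5)=-65

((0, 0, 0, 0, 0, 4); (0, 0, 0, 1, 1, 0); (0, 0, 0, 0, 1, 0); (0, 2, 2, 0, 0, 0); (1, 0, 0, 0, 0, 0))


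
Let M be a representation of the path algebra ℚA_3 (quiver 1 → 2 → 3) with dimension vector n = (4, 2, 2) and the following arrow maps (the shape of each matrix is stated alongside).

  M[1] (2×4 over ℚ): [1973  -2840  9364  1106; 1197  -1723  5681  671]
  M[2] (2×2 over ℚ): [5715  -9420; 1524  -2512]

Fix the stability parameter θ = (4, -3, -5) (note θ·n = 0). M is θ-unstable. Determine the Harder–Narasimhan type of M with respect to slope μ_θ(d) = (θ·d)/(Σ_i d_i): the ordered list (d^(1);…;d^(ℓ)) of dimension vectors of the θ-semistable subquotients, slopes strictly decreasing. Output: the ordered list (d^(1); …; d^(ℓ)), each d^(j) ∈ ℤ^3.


Interval decomposition of M: I[1,1]^2, I[1,2], I[1,3], I[3,3].
HN type (ℓ=4): μ^(1)=4; μ^(2)=1/2; μ^(3)=-4/3; μ^(4)=-5

((2, 0, 0); (1, 1, 0); (1, 1, 1); (0, 0, 1))


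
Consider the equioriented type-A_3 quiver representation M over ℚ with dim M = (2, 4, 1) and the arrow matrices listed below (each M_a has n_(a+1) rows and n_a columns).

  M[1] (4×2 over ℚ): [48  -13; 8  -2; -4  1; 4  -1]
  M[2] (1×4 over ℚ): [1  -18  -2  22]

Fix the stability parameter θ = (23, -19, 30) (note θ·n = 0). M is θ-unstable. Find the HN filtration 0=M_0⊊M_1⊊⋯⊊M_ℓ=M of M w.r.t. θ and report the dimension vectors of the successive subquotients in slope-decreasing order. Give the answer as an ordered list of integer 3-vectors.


Interval decomposition of M: I[1,2], I[1,3], I[2,2]^2.
HN type (ℓ=3): μ^(1)=30; μ^(2)=2; μ^(3)=-19

((0, 0, 1); (2, 2, 0); (0, 2, 0))


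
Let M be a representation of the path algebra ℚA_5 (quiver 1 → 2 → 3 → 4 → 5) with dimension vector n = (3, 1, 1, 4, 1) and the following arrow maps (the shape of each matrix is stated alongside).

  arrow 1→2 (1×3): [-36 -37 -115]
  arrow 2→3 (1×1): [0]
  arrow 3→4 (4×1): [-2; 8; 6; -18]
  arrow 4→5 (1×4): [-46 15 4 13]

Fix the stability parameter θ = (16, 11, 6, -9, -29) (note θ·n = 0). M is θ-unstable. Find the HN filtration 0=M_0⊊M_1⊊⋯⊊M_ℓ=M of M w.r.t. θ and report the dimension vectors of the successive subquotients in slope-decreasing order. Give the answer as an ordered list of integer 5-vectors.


Barcode: M ≅ I[1,1]^2, I[1,2], I[3,5], I[4,4]^3. HN layers by μ_θ (4 steps, strictly decreasing):
  μ^(1)=16; μ^(2)=27/2; μ^(3)=-9; μ^(4)=-32/3

((2, 0, 0, 0, 0); (1, 1, 0, 0, 0); (0, 0, 0, 3, 0); (0, 0, 1, 1, 1))


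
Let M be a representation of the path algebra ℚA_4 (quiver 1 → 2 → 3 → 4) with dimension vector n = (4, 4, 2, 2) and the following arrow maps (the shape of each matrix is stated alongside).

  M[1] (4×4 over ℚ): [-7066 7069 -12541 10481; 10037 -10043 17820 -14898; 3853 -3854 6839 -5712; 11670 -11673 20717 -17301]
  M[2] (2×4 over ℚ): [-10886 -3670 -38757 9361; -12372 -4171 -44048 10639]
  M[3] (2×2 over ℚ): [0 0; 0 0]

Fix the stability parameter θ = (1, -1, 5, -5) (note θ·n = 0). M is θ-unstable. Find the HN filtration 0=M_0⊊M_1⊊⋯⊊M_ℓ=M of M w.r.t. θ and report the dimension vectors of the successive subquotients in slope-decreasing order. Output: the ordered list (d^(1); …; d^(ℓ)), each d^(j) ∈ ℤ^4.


Interval decomposition of M: I[1,2]^2, I[1,3]^2, I[4,4]^2.
HN type (ℓ=3): μ^(1)=5; μ^(2)=0; μ^(3)=-5

((0, 0, 2, 0); (4, 4, 0, 0); (0, 0, 0, 2))


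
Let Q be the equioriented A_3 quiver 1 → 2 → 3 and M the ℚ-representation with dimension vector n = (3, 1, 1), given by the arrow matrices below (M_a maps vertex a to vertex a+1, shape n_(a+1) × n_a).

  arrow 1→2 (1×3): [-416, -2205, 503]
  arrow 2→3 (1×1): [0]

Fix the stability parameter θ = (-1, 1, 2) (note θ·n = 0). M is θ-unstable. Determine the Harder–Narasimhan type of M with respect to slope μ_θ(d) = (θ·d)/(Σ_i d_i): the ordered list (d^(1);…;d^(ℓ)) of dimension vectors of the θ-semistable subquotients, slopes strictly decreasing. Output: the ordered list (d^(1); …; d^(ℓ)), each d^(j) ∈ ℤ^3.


Interval decomposition of M: I[1,1]^2, I[1,2], I[3,3].
HN type (ℓ=3): μ^(1)=2; μ^(2)=1; μ^(3)=-1

((0, 0, 1); (0, 1, 0); (3, 0, 0))


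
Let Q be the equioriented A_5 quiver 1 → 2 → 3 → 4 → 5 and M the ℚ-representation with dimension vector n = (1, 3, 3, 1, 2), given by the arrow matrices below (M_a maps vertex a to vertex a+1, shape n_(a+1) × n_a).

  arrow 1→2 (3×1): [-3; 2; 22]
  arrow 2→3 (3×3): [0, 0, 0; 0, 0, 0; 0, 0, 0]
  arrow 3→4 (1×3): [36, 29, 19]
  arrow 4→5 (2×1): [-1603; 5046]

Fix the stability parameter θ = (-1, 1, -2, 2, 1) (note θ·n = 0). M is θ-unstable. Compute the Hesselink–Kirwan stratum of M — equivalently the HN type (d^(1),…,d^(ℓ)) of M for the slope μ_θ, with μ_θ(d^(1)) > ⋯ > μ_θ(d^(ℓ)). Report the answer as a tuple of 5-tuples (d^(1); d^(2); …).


Interval decomposition of M: I[1,2], I[2,2]^2, I[3,3]^2, I[3,5], I[5,5].
HN type (ℓ=4): μ^(1)=3/2; μ^(2)=1; μ^(3)=-1; μ^(4)=-2

((0, 0, 0, 1, 1); (0, 3, 0, 0, 1); (1, 0, 0, 0, 0); (0, 0, 3, 0, 0))


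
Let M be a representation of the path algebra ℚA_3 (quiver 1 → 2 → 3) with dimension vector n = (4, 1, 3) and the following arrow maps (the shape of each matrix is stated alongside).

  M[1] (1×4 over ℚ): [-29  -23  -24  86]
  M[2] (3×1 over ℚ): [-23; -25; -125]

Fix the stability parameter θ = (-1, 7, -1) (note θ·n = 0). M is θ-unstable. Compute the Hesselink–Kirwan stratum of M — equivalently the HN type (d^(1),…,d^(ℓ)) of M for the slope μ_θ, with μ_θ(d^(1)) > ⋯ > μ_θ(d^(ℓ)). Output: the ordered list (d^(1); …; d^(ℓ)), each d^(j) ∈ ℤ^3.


Interval decomposition of M: I[1,1]^3, I[1,3], I[3,3]^2.
HN type (ℓ=2): μ^(1)=3; μ^(2)=-1

((0, 1, 1); (4, 0, 2))


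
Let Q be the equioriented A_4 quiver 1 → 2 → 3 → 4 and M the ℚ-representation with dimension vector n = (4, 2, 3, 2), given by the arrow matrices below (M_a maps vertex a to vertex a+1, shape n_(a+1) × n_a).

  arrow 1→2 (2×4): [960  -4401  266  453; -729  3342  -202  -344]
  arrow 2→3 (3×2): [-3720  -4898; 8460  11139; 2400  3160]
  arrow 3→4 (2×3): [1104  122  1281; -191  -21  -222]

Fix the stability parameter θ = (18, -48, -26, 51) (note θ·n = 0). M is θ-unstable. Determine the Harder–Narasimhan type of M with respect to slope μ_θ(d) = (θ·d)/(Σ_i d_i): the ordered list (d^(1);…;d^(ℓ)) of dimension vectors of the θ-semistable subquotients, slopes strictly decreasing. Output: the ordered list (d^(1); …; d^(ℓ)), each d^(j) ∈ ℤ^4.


Interval decomposition of M: I[1,1]^2, I[1,2], I[1,4], I[3,3], I[3,4].
HN type (ℓ=5): μ^(1)=51; μ^(2)=18; μ^(3)=-15; μ^(4)=-56/3; μ^(5)=-26

((0, 0, 0, 2); (2, 0, 0, 0); (1, 1, 0, 0); (1, 1, 1, 0); (0, 0, 2, 0))


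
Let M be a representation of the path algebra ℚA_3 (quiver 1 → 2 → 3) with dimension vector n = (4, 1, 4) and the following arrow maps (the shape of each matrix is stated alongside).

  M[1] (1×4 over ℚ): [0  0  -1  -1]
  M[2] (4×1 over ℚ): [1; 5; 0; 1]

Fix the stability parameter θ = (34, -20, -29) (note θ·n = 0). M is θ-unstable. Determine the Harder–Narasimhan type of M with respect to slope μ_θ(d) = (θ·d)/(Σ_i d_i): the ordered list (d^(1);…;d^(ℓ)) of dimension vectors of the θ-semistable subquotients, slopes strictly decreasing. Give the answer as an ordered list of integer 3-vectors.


Via rank(M_{q-1}∘⋯∘M_p): M ≅ I[1,1]^3, I[1,3], I[3,3]^3.
μ_θ-semistable layers: μ^(1)=34; μ^(2)=-5; μ^(3)=-29

((3, 0, 0); (1, 1, 1); (0, 0, 3))


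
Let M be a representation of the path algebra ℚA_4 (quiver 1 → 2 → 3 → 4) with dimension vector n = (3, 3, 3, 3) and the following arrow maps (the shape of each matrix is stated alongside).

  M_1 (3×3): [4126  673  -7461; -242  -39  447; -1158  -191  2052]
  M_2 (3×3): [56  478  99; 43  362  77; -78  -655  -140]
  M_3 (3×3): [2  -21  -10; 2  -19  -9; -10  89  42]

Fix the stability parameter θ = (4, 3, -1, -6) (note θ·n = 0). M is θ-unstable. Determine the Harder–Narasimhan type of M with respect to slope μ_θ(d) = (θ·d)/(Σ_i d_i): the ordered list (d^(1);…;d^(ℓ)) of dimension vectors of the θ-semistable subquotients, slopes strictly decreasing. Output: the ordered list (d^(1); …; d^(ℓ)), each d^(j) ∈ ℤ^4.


Barcode: M ≅ I[1,3], I[1,4]^2, I[4,4]. HN layers by μ_θ (3 steps, strictly decreasing):
  μ^(1)=2; μ^(2)=0; μ^(3)=-6

((1, 1, 1, 0); (2, 2, 2, 2); (0, 0, 0, 1))


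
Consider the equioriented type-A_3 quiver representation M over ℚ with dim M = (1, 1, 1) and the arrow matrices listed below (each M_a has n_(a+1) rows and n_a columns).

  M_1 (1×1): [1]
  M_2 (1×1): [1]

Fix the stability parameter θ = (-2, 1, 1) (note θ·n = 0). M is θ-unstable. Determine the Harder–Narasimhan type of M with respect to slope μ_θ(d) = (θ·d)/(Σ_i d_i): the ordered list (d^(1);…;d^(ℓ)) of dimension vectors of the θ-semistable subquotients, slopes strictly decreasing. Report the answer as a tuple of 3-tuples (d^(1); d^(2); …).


Via rank(M_{q-1}∘⋯∘M_p): M ≅ I[1,3].
μ_θ-semistable layers: μ^(1)=1; μ^(2)=-2

((0, 1, 1); (1, 0, 0))


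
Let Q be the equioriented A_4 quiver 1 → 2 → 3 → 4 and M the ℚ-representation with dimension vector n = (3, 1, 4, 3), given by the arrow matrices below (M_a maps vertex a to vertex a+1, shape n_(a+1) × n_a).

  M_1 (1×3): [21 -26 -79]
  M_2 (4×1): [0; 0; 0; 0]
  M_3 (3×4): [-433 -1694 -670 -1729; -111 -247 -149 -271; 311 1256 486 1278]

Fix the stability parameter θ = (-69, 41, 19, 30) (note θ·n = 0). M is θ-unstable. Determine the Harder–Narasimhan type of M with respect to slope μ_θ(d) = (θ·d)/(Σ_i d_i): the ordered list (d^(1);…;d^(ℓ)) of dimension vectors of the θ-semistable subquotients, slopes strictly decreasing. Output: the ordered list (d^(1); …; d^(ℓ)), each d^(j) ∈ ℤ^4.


Interval decomposition of M: I[1,1]^2, I[1,2], I[3,3], I[3,4]^3.
HN type (ℓ=4): μ^(1)=41; μ^(2)=30; μ^(3)=19; μ^(4)=-69

((0, 1, 0, 0); (0, 0, 0, 3); (0, 0, 4, 0); (3, 0, 0, 0))


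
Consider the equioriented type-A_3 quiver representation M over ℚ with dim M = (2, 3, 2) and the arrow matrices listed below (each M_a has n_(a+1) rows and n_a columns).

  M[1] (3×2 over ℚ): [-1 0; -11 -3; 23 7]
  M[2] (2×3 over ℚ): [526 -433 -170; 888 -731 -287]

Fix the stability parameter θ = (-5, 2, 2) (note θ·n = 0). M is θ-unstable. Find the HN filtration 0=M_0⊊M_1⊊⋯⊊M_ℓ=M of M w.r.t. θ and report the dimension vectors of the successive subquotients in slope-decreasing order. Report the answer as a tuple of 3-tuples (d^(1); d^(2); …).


Via rank(M_{q-1}∘⋯∘M_p): M ≅ I[1,2], I[1,3], I[2,3].
μ_θ-semistable layers: μ^(1)=2; μ^(2)=-5

((0, 3, 2); (2, 0, 0))


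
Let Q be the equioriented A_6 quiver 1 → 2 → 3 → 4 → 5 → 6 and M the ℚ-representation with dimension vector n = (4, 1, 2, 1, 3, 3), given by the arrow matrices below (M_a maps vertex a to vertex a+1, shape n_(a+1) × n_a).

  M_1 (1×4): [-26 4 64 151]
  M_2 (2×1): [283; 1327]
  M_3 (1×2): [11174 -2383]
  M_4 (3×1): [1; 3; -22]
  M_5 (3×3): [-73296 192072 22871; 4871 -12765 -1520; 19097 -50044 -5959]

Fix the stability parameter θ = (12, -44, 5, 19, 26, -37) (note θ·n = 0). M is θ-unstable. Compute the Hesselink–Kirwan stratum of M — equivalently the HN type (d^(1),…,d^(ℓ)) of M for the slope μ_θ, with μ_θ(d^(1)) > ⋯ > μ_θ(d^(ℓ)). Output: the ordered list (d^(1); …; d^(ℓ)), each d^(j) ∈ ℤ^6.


Interval decomposition of M: I[1,1]^3, I[1,6], I[3,3], I[5,6]^2.
HN type (ℓ=5): μ^(1)=12; μ^(2)=5; μ^(3)=13/4; μ^(4)=-11/2; μ^(5)=-16

((3, 0, 0, 0, 0, 0); (0, 0, 1, 0, 0, 0); (0, 0, 1, 1, 1, 1); (0, 0, 0, 0, 2, 2); (1, 1, 0, 0, 0, 0))


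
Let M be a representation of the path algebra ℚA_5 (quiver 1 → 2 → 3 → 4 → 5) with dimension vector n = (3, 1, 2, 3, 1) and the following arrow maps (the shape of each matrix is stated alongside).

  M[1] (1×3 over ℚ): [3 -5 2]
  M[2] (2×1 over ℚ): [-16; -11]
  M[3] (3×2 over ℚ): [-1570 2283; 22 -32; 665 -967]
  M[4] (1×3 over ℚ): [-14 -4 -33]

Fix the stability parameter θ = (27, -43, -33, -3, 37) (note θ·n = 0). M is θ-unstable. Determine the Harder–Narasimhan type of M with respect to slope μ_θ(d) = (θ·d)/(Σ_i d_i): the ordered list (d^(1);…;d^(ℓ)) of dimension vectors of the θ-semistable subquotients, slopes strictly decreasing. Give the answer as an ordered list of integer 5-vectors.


Via rank(M_{q-1}∘⋯∘M_p): M ≅ I[1,1]^2, I[1,5], I[3,4], I[4,4].
μ_θ-semistable layers: μ^(1)=37; μ^(2)=27; μ^(3)=-3; μ^(4)=-49/3; μ^(5)=-33

((0, 0, 0, 0, 1); (2, 0, 0, 0, 0); (0, 0, 0, 3, 0); (1, 1, 1, 0, 0); (0, 0, 1, 0, 0))


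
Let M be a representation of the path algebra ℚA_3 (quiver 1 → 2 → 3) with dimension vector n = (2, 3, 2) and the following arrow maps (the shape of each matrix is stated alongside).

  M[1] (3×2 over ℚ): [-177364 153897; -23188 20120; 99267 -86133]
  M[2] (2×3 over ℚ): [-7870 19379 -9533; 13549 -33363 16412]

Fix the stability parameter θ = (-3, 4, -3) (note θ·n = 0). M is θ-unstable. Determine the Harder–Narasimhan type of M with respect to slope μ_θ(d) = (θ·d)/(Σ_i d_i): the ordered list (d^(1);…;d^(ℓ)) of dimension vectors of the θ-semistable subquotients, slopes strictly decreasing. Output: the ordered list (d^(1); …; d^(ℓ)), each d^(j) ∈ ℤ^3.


Interval decomposition of M: I[1,3]^2, I[2,2].
HN type (ℓ=3): μ^(1)=4; μ^(2)=1/2; μ^(3)=-3

((0, 1, 0); (0, 2, 2); (2, 0, 0))


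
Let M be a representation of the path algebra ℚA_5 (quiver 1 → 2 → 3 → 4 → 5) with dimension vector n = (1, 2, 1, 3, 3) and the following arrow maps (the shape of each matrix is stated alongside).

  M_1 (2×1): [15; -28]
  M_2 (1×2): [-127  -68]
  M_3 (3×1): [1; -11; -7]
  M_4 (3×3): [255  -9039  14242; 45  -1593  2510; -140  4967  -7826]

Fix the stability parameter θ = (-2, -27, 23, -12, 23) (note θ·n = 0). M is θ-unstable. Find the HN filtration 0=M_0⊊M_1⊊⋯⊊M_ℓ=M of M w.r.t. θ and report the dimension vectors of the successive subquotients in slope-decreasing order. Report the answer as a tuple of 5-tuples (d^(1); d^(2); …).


Via rank(M_{q-1}∘⋯∘M_p): M ≅ I[1,5], I[2,2], I[4,4], I[4,5], I[5,5].
μ_θ-semistable layers: μ^(1)=23; μ^(2)=11/2; μ^(3)=-12; μ^(4)=-29/2; μ^(5)=-27

((0, 0, 0, 0, 3); (0, 0, 1, 1, 0); (0, 0, 0, 2, 0); (1, 1, 0, 0, 0); (0, 1, 0, 0, 0))


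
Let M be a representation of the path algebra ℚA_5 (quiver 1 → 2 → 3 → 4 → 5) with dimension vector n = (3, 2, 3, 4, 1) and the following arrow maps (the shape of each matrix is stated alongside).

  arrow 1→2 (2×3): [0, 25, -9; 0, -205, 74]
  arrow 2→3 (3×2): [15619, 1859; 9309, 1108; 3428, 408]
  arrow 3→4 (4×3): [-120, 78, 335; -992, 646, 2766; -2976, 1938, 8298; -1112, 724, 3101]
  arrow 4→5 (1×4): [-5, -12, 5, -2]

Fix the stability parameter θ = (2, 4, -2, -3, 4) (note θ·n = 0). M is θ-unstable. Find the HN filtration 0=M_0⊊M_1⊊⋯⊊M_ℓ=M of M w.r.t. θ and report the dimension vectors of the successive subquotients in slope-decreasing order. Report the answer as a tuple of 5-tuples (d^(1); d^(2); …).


Via rank(M_{q-1}∘⋯∘M_p): M ≅ I[1,1], I[1,3], I[1,4], I[3,5], I[4,4]^2.
μ_θ-semistable layers: μ^(1)=4; μ^(2)=2; μ^(3)=4/3; μ^(4)=1/4; μ^(5)=-5/2; μ^(6)=-3

((0, 0, 0, 0, 1); (1, 0, 0, 0, 0); (1, 1, 1, 0, 0); (1, 1, 1, 1, 0); (0, 0, 1, 1, 0); (0, 0, 0, 2, 0))


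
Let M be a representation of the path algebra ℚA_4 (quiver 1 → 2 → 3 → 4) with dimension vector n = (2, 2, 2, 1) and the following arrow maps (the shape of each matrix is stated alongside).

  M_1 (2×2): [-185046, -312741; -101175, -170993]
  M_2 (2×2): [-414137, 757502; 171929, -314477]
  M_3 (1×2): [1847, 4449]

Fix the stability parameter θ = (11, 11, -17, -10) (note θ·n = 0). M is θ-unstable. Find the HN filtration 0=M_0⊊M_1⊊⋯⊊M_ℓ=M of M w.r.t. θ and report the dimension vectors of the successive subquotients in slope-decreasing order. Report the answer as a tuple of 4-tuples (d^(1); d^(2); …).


Interval decomposition of M: I[1,3], I[1,4].
HN type (ℓ=2): μ^(1)=5/3; μ^(2)=-5/4

((1, 1, 1, 0); (1, 1, 1, 1))


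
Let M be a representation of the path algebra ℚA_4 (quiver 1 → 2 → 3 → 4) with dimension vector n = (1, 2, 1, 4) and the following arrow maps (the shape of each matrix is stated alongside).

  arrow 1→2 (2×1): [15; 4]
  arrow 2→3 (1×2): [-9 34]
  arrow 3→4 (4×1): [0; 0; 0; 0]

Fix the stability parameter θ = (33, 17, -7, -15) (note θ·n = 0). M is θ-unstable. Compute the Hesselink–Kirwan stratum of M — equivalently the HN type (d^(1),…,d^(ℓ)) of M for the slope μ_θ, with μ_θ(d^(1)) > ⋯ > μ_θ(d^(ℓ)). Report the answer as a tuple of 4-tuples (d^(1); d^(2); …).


Barcode: M ≅ I[1,3], I[2,2], I[4,4]^4. HN layers by μ_θ (3 steps, strictly decreasing):
  μ^(1)=17; μ^(2)=43/3; μ^(3)=-15

((0, 1, 0, 0); (1, 1, 1, 0); (0, 0, 0, 4))


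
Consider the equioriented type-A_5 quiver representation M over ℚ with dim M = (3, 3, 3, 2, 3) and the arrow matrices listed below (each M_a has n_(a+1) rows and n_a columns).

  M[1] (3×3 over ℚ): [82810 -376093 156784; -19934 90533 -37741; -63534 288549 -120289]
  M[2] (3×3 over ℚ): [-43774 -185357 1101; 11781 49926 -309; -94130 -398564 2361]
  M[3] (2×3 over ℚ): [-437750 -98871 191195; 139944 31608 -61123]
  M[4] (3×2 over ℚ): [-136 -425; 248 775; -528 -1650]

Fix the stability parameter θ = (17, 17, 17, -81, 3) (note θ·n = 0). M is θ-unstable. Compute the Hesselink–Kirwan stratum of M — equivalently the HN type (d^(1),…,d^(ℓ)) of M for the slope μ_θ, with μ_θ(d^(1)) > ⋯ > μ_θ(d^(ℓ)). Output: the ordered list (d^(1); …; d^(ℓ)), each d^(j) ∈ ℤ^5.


Barcode: M ≅ I[1,1], I[1,4], I[1,5], I[2,3], I[5,5]^2. HN layers by μ_θ (3 steps, strictly decreasing):
  μ^(1)=17; μ^(2)=3; μ^(3)=-15/2

((1, 1, 1, 0, 0); (0, 0, 0, 0, 3); (2, 2, 2, 2, 0))


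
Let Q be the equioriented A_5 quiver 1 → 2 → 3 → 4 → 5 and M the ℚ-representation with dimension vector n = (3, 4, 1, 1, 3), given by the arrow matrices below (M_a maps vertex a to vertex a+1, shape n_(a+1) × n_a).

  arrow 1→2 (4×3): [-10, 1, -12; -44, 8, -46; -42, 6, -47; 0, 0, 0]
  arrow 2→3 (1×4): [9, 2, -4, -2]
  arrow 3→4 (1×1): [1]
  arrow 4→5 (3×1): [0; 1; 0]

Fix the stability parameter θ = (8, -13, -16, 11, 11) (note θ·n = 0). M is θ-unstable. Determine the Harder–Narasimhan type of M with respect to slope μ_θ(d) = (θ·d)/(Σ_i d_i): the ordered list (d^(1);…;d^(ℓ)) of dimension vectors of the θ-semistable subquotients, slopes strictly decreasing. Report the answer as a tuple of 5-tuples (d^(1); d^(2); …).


Barcode: M ≅ I[1,1], I[1,2], I[1,5], I[2,2]^2, I[5,5]^2. HN layers by μ_θ (5 steps, strictly decreasing):
  μ^(1)=11; μ^(2)=8; μ^(3)=-5/2; μ^(4)=-7; μ^(5)=-13

((0, 0, 0, 1, 3); (1, 0, 0, 0, 0); (1, 1, 0, 0, 0); (1, 1, 1, 0, 0); (0, 2, 0, 0, 0))


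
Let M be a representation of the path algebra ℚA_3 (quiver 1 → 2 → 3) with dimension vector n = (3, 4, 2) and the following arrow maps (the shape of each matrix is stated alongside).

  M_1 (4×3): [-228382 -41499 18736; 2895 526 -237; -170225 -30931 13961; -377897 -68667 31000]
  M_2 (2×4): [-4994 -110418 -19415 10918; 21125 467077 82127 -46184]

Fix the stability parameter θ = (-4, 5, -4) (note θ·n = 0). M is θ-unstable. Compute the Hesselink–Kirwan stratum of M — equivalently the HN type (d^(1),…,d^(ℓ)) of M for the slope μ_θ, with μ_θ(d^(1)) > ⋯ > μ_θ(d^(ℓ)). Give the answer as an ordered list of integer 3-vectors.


Via rank(M_{q-1}∘⋯∘M_p): M ≅ I[1,2]^2, I[1,3], I[2,3].
μ_θ-semistable layers: μ^(1)=5; μ^(2)=1/2; μ^(3)=-4

((0, 2, 0); (0, 2, 2); (3, 0, 0))


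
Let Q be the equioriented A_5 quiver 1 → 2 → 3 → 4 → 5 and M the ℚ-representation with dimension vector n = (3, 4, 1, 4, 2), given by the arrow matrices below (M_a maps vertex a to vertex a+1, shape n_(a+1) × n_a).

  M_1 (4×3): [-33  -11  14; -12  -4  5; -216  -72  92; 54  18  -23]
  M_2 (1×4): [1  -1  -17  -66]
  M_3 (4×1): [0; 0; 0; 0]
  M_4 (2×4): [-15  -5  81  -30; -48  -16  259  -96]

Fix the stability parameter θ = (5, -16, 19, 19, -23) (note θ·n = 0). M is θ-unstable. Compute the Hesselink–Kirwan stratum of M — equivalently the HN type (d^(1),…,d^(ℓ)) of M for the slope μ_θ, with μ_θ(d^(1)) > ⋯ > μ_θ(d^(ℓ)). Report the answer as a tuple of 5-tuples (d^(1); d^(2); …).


Barcode: M ≅ I[1,1], I[1,2], I[1,3], I[2,2]^2, I[4,4]^2, I[4,5]^2. HN layers by μ_θ (5 steps, strictly decreasing):
  μ^(1)=19; μ^(2)=5; μ^(3)=-2; μ^(4)=-11/2; μ^(5)=-16

((0, 0, 1, 2, 0); (1, 0, 0, 0, 0); (0, 0, 0, 2, 2); (2, 2, 0, 0, 0); (0, 2, 0, 0, 0))


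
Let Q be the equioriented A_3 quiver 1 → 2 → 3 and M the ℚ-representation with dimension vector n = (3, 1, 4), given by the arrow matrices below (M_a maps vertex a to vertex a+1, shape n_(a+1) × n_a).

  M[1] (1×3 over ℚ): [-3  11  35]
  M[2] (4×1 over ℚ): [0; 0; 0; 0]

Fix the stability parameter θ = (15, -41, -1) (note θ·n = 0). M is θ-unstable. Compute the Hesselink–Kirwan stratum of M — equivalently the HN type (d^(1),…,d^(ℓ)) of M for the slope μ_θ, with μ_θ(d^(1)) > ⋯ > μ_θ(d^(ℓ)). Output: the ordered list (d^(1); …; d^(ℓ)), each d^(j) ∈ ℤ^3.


Barcode: M ≅ I[1,1]^2, I[1,2], I[3,3]^4. HN layers by μ_θ (3 steps, strictly decreasing):
  μ^(1)=15; μ^(2)=-1; μ^(3)=-13

((2, 0, 0); (0, 0, 4); (1, 1, 0))
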